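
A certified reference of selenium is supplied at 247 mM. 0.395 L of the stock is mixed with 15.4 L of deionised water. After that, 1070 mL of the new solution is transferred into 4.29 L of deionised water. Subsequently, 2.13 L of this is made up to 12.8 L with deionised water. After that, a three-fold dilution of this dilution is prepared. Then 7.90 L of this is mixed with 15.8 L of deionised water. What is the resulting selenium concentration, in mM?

0.0228 mM

Overall dilution factor = 39.99 × 5.009 × 6.009 × 3 × 3 = 1.08 × 10⁴.
247 mM / 1.08 × 10⁴ = 0.0228 mM.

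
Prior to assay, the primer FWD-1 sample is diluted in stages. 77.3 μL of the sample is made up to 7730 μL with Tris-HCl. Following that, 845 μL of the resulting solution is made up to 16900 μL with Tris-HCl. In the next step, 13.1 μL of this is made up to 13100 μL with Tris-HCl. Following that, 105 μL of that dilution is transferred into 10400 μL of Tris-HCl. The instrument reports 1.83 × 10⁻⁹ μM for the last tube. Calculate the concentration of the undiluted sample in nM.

366 nM

Overall dilution factor = 100 × 20 × 1000 × 100.0 = 2.00 × 10⁸.
Original = 1.83 × 10⁻⁹ μM × 2.00 × 10⁸ = 0.366 μM = 366 nM.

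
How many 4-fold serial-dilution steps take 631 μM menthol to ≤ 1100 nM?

Need 4ⁿ ≥ 574, so n ≥ log(574)/log(4) = 4.58.
Minimum whole steps: n = 5.

5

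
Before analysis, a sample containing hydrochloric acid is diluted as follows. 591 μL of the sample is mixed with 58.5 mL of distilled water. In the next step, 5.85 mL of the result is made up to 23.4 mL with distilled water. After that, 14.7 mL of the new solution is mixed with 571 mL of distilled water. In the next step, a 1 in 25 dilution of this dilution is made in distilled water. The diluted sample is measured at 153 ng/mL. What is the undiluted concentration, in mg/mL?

61.0 mg/mL

Overall dilution factor = 99.98 × 4 × 39.84 × 25 = 3.98 × 10⁵.
Original = 153 ng/mL × 3.98 × 10⁵ = 6.10 × 10⁷ ng/mL = 61.0 mg/mL.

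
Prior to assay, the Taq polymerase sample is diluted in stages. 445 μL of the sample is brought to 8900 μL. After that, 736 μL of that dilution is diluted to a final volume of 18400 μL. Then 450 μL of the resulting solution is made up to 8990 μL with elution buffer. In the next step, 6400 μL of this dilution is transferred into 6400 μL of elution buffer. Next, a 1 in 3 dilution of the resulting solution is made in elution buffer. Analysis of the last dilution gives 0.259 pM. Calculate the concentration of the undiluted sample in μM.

0.0155 μM

Overall dilution factor = 20 × 25 × 19.98 × 2 × 3 = 5.99 × 10⁴.
Original = 0.259 pM × 5.99 × 10⁴ = 1.55 × 10⁴ pM = 0.0155 μM.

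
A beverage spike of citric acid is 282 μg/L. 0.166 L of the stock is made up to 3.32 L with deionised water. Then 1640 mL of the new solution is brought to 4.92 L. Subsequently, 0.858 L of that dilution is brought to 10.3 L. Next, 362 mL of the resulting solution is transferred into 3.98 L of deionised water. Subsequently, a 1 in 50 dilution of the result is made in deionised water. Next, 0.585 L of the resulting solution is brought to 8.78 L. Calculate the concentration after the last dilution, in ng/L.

0.0435 ng/L

Overall dilution factor = 20 × 3 × 12.00 × 11.99 × 50 × 15.01 = 6.48 × 10⁶.
282 μg/L / 6.48 × 10⁶ = 4.35 × 10⁻⁵ μg/L = 0.0435 ng/L.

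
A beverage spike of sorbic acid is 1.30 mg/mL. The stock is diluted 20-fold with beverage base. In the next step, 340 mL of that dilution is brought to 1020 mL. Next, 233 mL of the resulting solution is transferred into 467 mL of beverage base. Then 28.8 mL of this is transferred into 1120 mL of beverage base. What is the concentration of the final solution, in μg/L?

Overall dilution factor = 20 × 3 × 3.004 × 39.89 = 7190.
1.30 mg/mL / 7190 = 1.81 × 10⁻⁴ mg/mL = 181 μg/L.

181 μg/L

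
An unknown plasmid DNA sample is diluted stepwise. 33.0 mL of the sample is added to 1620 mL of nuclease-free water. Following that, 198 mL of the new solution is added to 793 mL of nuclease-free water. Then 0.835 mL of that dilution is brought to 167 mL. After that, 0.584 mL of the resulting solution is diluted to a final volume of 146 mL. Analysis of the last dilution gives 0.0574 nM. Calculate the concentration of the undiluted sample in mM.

0.720 mM

Overall dilution factor = 50.09 × 5.005 × 200 × 250 = 1.25 × 10⁷.
Original = 0.0574 nM × 1.25 × 10⁷ = 7.20 × 10⁵ nM = 0.720 mM.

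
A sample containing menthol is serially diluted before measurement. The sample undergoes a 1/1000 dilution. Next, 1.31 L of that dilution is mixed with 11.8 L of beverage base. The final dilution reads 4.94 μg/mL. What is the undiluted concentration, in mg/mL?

49.4 mg/mL

Overall dilution factor = 1000 × 10.01 = 1.00 × 10⁴.
Original = 4.94 μg/mL × 1.00 × 10⁴ = 4.94 × 10⁴ μg/mL = 49.4 mg/mL.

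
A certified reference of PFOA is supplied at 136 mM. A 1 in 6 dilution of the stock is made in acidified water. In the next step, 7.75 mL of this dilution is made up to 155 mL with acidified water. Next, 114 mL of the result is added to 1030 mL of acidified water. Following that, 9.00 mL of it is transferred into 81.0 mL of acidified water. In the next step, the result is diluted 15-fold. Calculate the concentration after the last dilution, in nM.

753 nM

Overall dilution factor = 6 × 20 × 10.04 × 10 × 15 = 1.81 × 10⁵.
136 mM / 1.81 × 10⁵ = 7.53 × 10⁻⁴ mM = 753 nM.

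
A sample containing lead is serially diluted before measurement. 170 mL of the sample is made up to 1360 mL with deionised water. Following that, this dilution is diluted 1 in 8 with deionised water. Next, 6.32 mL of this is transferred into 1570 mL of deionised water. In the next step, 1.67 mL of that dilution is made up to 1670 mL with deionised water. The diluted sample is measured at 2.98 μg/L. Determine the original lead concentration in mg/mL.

47.6 mg/mL

Overall dilution factor = 8 × 8 × 249.4 × 1000 = 1.60 × 10⁷.
Original = 2.98 μg/L × 1.60 × 10⁷ = 4.76 × 10⁷ μg/L = 47.6 mg/mL.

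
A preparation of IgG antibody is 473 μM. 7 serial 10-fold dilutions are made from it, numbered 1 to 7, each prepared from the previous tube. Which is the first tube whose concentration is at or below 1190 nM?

tube 3

Tube n has concentration 473 μM / 10ⁿ.
Need 10ⁿ ≥ 473 μM / 1190 nM = 397, so n ≥ 2.60.
First such tube: n = 3.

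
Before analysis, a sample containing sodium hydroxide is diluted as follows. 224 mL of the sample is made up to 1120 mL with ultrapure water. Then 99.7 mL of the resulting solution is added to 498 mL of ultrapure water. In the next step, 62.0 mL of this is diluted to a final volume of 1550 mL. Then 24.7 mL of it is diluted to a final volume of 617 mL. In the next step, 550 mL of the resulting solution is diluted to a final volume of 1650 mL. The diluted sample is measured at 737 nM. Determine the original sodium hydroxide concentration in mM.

41.4 mM

Overall dilution factor = 5 × 5.995 × 25 × 24.98 × 3 = 5.62 × 10⁴.
Original = 737 nM × 5.62 × 10⁴ = 4.14 × 10⁷ nM = 41.4 mM.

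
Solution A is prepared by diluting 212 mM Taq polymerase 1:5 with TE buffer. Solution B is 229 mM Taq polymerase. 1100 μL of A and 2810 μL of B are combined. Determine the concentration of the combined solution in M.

C_A = 212 mM / 5 = 42.4 mM.
C_mix = (C_A·V_A + C_B·V_B)/(V_A + V_B) = (42.4×1100 + 229×2810) / 3910 = 177 mM = 0.177 M.

0.177 M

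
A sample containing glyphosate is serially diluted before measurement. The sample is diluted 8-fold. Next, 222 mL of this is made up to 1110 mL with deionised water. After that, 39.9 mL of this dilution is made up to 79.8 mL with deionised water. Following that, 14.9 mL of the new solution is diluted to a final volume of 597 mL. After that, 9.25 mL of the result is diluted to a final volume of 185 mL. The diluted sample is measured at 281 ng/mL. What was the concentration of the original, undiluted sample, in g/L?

18.0 g/L

Overall dilution factor = 8 × 5 × 2 × 40.07 × 20 = 6.41 × 10⁴.
Original = 281 ng/mL × 6.41 × 10⁴ = 1.80 × 10⁷ ng/mL = 18.0 g/L.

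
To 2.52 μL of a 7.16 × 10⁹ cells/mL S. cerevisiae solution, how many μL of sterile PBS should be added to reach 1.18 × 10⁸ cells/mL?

150 μL

V₂ = C₁V₁/C₂ = 7.16 × 10⁹ × 2.52 / 1.18 × 10⁸ = 153 μL.
Diluent to add = V₂ − V₁ = 153 − 2.52 = 150 μL.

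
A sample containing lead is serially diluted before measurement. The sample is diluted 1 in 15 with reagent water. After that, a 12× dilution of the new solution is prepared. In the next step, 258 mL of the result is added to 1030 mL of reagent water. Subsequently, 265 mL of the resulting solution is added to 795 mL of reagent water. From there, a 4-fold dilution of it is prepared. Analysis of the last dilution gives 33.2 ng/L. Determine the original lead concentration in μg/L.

Overall dilution factor = 15 × 12 × 4.992 × 4 × 4 = 1.44 × 10⁴.
Original = 33.2 ng/L × 1.44 × 10⁴ = 4.77 × 10⁵ ng/L = 477 μg/L.

477 μg/L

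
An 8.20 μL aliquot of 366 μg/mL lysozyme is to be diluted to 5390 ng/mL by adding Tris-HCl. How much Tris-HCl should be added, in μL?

5390 ng/mL = 5.39 μg/mL.
V₂ = C₁V₁/C₂ = 366 × 8.20 / 5.39 = 557 μL.
Diluent to add = V₂ − V₁ = 557 − 8.20 = 549 μL.

549 μL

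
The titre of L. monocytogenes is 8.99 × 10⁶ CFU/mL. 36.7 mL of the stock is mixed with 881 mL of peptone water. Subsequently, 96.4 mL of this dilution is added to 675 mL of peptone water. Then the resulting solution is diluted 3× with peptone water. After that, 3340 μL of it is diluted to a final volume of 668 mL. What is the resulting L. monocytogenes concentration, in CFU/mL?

Overall dilution factor = 25.01 × 8.002 × 3 × 200 = 1.20 × 10⁵.
8.99 × 10⁶ CFU/mL / 1.20 × 10⁵ = 74.9 CFU/mL.

74.9 CFU/mL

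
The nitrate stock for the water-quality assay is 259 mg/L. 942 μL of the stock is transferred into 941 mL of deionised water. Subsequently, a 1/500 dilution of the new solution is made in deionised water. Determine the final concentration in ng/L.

Overall dilution factor = 999.9 × 500 = 5.00 × 10⁵.
259 mg/L / 5.00 × 10⁵ = 5.18 × 10⁻⁴ mg/L = 518 ng/L.

518 ng/L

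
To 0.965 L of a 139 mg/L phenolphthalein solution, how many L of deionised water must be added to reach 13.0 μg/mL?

9.35 L

13.0 μg/mL = 13.0 mg/L.
V₂ = C₁V₁/C₂ = 139 × 0.965 / 13.0 = 10.3 L.
Diluent to add = V₂ − V₁ = 10.3 − 0.965 = 9.35 L.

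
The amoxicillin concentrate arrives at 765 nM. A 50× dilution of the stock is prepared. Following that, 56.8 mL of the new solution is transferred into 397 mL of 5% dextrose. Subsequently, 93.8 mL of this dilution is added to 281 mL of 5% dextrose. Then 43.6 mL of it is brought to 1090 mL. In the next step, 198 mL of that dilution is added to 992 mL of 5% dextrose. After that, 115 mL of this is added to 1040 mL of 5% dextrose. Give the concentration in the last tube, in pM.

0.318 pM

Overall dilution factor = 50 × 7.989 × 3.996 × 25 × 6.010 × 10.04 = 2.41 × 10⁶.
765 nM / 2.41 × 10⁶ = 3.18 × 10⁻⁴ nM = 0.318 pM.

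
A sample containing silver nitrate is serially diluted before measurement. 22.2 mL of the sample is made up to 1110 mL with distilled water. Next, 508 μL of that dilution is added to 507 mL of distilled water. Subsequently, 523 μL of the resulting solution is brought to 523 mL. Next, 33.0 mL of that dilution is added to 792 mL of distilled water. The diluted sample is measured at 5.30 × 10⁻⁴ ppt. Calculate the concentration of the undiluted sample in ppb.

662 ppb

Overall dilution factor = 50 × 999.0 × 1000 × 25 = 1.25 × 10⁹.
Original = 5.30 × 10⁻⁴ ppt × 1.25 × 10⁹ = 6.62 × 10⁵ ppt = 662 ppb.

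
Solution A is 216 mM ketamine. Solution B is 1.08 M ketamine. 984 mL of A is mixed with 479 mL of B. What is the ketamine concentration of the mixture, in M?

C_B = 1.08 M = 1080 mM.
C_mix = (C_A·V_A + C_B·V_B)/(V_A + V_B) = (216×984 + 1080×479) / 1463 = 499 mM = 0.499 M.

0.499 M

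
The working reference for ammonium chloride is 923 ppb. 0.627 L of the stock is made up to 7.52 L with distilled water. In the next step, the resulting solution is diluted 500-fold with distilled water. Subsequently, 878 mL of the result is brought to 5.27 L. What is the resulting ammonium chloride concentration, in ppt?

25.6 ppt

Overall dilution factor = 11.99 × 500 × 6.002 = 3.60 × 10⁴.
923 ppb / 3.60 × 10⁴ = 0.0256 ppb = 25.6 ppt.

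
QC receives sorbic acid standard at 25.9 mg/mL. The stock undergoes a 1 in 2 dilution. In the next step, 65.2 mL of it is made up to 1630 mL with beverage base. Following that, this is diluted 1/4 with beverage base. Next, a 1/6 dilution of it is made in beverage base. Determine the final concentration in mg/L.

Overall dilution factor = 2 × 25 × 4 × 6 = 1200.
25.9 mg/mL / 1200 = 0.0216 mg/mL = 21.6 mg/L.

21.6 mg/L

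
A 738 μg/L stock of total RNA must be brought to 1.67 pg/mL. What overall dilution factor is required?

Factor = C₀/C_target = 738 μg/L / 1.67 pg/mL = 4.42 × 10⁵.

4.42 × 10⁵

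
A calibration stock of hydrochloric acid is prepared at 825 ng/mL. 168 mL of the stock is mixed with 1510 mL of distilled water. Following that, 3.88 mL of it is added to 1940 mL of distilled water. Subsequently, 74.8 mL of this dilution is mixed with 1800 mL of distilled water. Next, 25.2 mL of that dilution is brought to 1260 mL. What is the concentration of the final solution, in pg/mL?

Overall dilution factor = 9.988 × 501 × 25.06 × 50 = 6.27 × 10⁶.
825 ng/mL / 6.27 × 10⁶ = 1.32 × 10⁻⁴ ng/mL = 0.132 pg/mL.

0.132 pg/mL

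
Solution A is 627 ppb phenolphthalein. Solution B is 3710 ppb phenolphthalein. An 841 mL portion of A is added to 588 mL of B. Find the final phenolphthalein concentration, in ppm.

C_mix = (C_A·V_A + C_B·V_B)/(V_A + V_B) = (627×841 + 3710×588) / 1429 = 1896 ppb = 1.90 ppm.

1.90 ppm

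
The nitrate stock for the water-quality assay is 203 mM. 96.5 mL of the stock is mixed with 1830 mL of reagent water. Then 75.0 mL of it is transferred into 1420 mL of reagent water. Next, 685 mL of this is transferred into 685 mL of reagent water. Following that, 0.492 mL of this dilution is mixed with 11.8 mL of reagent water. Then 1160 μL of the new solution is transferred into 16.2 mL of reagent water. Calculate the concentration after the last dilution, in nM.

682 nM

Overall dilution factor = 19.96 × 19.93 × 2 × 24.98 × 14.97 = 2.98 × 10⁵.
203 mM / 2.98 × 10⁵ = 6.82 × 10⁻⁴ mM = 682 nM.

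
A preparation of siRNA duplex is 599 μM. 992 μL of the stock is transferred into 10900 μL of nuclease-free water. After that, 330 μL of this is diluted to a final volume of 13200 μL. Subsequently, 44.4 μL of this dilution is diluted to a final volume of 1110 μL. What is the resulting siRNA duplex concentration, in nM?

Overall dilution factor = 11.99 × 40 × 25 = 1.20 × 10⁴.
599 μM / 1.20 × 10⁴ = 0.0500 μM = 50.0 nM.

50.0 nM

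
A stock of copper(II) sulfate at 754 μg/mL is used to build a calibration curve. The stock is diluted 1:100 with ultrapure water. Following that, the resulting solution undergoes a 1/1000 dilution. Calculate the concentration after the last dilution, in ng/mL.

Overall dilution factor = 100 × 1000 = 1.00 × 10⁵.
754 μg/mL / 1.00 × 10⁵ = 7.54 × 10⁻³ μg/mL = 7.54 ng/mL.

7.54 ng/mL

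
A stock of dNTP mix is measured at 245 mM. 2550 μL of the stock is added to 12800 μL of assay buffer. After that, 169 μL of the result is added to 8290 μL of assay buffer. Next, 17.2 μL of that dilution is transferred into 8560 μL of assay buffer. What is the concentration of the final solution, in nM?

1630 nM

Overall dilution factor = 6.020 × 50.05 × 498.7 = 1.50 × 10⁵.
245 mM / 1.50 × 10⁵ = 1.63 × 10⁻³ mM = 1630 nM.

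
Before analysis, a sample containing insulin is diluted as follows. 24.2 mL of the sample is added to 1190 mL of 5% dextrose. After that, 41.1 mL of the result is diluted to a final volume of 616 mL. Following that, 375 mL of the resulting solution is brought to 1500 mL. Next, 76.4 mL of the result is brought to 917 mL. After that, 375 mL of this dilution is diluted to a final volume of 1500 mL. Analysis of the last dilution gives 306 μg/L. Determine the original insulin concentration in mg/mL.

Overall dilution factor = 50.17 × 14.99 × 4 × 12.00 × 4 = 1.44 × 10⁵.
Original = 306 μg/L × 1.44 × 10⁵ = 4.42 × 10⁷ μg/L = 44.2 mg/mL.

44.2 mg/mL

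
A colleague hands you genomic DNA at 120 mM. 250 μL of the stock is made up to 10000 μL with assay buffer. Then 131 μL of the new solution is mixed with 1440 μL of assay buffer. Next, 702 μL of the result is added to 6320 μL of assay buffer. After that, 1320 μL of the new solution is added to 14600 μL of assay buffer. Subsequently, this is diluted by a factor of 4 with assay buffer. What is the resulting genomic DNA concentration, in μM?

0.518 μM

Overall dilution factor = 40 × 11.99 × 10.00 × 12.06 × 4 = 2.31 × 10⁵.
120 mM / 2.31 × 10⁵ = 5.18 × 10⁻⁴ mM = 0.518 μM.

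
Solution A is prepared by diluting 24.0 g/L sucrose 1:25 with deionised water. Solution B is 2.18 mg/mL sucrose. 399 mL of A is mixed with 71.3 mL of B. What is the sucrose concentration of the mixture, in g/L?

C_A = 24.0 g/L / 25 = 0.960 g/L.
C_B = 2.18 mg/mL = 2.18 g/L.
C_mix = (C_A·V_A + C_B·V_B)/(V_A + V_B) = (0.960×399 + 2.18×71.3) / 470.3 = 1.14 g/L.

1.14 g/L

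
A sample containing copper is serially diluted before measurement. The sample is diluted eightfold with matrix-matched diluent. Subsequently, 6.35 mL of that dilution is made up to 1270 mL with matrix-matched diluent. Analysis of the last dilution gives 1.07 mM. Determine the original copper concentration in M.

1.71 M

Overall dilution factor = 8 × 200 = 1600.
Original = 1.07 mM × 1600 = 1712 mM = 1.71 M.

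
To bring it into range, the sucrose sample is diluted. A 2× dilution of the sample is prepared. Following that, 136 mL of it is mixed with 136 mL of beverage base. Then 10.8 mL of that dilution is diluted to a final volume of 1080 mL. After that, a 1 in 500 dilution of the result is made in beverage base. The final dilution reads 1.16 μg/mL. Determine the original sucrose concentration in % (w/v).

23.2 % (w/v)

Overall dilution factor = 2 × 2 × 100 × 500 = 2.00 × 10⁵.
Original = 1.16 μg/mL × 2.00 × 10⁵ = 2.32 × 10⁵ μg/mL = 23.2 % (w/v).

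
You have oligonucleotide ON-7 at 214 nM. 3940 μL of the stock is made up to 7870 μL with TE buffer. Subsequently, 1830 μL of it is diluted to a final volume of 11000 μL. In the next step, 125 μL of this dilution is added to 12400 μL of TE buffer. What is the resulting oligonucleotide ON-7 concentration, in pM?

Overall dilution factor = 1.997 × 6.011 × 100.2 = 1203.
214 nM / 1203 = 0.178 nM = 178 pM.

178 pM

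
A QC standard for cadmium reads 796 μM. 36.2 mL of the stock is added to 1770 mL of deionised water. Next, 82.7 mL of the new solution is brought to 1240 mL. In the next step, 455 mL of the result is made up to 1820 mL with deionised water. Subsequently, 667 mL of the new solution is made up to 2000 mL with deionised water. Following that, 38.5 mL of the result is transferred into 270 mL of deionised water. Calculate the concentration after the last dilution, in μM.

Overall dilution factor = 49.90 × 14.99 × 4 × 2.999 × 8.013 = 7.19 × 10⁴.
796 μM / 7.19 × 10⁴ = 0.0111 μM.

0.0111 μM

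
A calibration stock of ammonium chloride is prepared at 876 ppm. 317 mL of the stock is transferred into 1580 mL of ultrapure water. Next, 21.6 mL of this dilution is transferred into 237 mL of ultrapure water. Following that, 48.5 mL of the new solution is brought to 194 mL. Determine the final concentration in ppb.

Overall dilution factor = 5.984 × 11.97 × 4 = 287.
876 ppm / 287 = 3.06 ppm = 3060 ppb.

3060 ppb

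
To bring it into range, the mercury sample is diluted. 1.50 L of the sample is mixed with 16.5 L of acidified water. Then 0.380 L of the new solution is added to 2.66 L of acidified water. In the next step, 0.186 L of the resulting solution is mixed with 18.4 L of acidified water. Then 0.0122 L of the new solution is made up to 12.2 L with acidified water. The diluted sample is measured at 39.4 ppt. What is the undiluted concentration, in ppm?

378 ppm

Overall dilution factor = 12 × 8 × 99.92 × 1000 = 9.59 × 10⁶.
Original = 39.4 ppt × 9.59 × 10⁶ = 3.78 × 10⁸ ppt = 378 ppm.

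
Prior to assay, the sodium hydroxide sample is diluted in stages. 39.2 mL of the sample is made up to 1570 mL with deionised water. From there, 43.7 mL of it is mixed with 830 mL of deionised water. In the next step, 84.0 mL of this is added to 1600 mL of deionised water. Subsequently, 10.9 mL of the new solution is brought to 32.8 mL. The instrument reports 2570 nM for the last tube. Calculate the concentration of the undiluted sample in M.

0.124 M

Overall dilution factor = 40.05 × 19.99 × 20.05 × 3.009 = 4.83 × 10⁴.
Original = 2570 nM × 4.83 × 10⁴ = 1.24 × 10⁸ nM = 0.124 M.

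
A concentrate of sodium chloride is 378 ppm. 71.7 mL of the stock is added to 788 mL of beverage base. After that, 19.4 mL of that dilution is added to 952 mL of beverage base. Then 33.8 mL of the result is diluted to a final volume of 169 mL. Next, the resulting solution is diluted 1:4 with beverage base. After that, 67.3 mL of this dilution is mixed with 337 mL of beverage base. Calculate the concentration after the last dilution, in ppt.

5240 ppt

Overall dilution factor = 11.99 × 50.07 × 5 × 4 × 6.007 = 7.21 × 10⁴.
378 ppm / 7.21 × 10⁴ = 5.24 × 10⁻³ ppm = 5240 ppt.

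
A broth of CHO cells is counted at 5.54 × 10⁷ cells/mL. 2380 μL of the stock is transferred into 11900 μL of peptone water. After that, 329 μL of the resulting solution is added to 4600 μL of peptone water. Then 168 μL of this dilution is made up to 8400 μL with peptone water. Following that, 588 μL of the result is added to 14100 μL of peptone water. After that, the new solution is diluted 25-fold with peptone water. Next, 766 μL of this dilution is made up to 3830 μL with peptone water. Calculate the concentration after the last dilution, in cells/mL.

Overall dilution factor = 6 × 14.98 × 50 × 24.98 × 25 × 5 = 1.40 × 10⁷.
5.54 × 10⁷ cells/mL / 1.40 × 10⁷ = 3.95 cells/mL.

3.95 cells/mL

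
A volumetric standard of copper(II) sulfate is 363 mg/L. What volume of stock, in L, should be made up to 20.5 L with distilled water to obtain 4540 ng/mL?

4540 ng/mL = 4.54 mg/L.
V₁ = C₂V₂/C₁ = 4.54 × 20.5 / 363 = 0.256 L.

0.256 L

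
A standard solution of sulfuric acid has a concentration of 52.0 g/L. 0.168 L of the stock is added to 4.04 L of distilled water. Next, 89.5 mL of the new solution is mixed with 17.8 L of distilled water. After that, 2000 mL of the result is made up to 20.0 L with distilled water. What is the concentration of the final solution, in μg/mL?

1.04 μg/mL

Overall dilution factor = 25.05 × 199.9 × 10 = 5.01 × 10⁴.
52.0 g/L / 5.01 × 10⁴ = 1.04 × 10⁻³ g/L = 1.04 μg/mL.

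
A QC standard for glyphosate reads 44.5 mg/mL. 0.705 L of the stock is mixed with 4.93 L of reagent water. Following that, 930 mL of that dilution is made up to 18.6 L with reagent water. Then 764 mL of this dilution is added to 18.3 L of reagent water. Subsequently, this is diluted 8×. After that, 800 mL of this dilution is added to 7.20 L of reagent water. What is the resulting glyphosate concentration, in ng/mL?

Overall dilution factor = 7.993 × 20 × 24.95 × 8 × 10 = 3.19 × 10⁵.
44.5 mg/mL / 3.19 × 10⁵ = 1.39 × 10⁻⁴ mg/mL = 139 ng/mL.

139 ng/mL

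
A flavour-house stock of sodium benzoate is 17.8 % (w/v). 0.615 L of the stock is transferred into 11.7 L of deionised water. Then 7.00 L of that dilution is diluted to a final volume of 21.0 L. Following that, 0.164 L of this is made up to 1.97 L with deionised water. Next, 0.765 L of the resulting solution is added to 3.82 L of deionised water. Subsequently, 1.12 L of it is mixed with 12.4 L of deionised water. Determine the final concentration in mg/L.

Overall dilution factor = 20.02 × 3 × 12.01 × 5.993 × 12.07 = 5.22 × 10⁴.
17.8 % (w/v) / 5.22 × 10⁴ = 3.41 × 10⁻⁴ % (w/v) = 3.41 mg/L.

3.41 mg/L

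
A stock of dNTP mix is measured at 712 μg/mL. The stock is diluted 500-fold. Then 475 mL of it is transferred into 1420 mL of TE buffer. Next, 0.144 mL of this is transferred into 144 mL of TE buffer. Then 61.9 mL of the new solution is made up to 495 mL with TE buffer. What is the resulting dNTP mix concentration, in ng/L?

Overall dilution factor = 500 × 3.989 × 1001 × 7.997 = 1.60 × 10⁷.
712 μg/mL / 1.60 × 10⁷ = 4.46 × 10⁻⁵ μg/mL = 44.6 ng/L.

44.6 ng/L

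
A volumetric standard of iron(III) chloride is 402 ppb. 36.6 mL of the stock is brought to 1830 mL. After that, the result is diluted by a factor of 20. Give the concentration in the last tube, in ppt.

402 ppt

Overall dilution factor = 50 × 20 = 1000.
402 ppb / 1000 = 0.402 ppb = 402 ppt.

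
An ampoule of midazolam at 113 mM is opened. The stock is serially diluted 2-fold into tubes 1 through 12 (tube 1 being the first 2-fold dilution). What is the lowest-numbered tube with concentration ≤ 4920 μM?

tube 5

Tube n has concentration 113 mM / 2ⁿ.
Need 2ⁿ ≥ 113 mM / 4920 μM = 23.0, so n ≥ 4.52.
First such tube: n = 5.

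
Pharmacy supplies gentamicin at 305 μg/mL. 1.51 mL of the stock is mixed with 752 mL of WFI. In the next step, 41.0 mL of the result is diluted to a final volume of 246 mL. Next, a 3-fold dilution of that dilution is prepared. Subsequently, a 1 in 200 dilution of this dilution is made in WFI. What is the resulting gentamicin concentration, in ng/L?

Overall dilution factor = 499.0 × 6 × 3 × 200 = 1.80 × 10⁶.
305 μg/mL / 1.80 × 10⁶ = 1.70 × 10⁻⁴ μg/mL = 170 ng/L.

170 ng/L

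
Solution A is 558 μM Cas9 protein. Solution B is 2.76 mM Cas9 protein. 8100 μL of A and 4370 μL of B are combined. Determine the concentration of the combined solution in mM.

1.33 mM

C_B = 2.76 mM = 2760 μM.
C_mix = (C_A·V_A + C_B·V_B)/(V_A + V_B) = (558×8100 + 2760×4370) / 12470 = 1330 μM = 1.33 mM.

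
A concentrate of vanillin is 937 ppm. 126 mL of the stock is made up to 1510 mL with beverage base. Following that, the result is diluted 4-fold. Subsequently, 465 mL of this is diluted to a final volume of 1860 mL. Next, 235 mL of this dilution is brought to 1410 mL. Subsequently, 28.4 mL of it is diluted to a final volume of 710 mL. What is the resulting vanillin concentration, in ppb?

32.6 ppb

Overall dilution factor = 11.98 × 4 × 4 × 6 × 25 = 2.88 × 10⁴.
937 ppm / 2.88 × 10⁴ = 0.0326 ppm = 32.6 ppb.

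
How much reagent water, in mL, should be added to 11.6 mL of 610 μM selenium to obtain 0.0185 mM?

371 mL

0.0185 mM = 18.5 μM.
V₂ = C₁V₁/C₂ = 610 × 11.6 / 18.5 = 382 mL.
Diluent to add = V₂ − V₁ = 382 − 11.6 = 371 mL.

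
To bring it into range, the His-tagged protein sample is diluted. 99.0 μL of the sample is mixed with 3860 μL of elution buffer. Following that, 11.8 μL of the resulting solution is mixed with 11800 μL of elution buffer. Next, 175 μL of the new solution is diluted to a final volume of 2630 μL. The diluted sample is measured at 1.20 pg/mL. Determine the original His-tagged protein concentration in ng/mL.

Overall dilution factor = 39.99 × 1001 × 15.03 = 6.02 × 10⁵.
Original = 1.20 pg/mL × 6.02 × 10⁵ = 7.22 × 10⁵ pg/mL = 722 ng/mL.

722 ng/mL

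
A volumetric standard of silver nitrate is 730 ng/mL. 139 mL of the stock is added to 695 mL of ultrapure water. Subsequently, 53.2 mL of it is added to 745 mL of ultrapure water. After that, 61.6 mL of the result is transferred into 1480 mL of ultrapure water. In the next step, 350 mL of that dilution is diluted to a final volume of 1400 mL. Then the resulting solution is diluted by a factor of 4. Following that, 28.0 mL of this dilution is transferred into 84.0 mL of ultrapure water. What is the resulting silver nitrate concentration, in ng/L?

5.06 ng/L

Overall dilution factor = 6 × 15.00 × 25.03 × 4 × 4 × 4 = 1.44 × 10⁵.
730 ng/mL / 1.44 × 10⁵ = 5.06 × 10⁻³ ng/mL = 5.06 ng/L.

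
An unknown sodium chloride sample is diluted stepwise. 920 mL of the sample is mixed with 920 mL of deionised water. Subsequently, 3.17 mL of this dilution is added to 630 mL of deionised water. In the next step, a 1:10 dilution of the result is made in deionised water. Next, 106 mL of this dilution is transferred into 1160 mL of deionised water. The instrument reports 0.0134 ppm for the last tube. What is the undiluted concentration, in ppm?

639 ppm

Overall dilution factor = 2 × 199.7 × 10 × 11.94 = 4.77 × 10⁴.
Original = 0.0134 ppm × 4.77 × 10⁴ = 639 ppm.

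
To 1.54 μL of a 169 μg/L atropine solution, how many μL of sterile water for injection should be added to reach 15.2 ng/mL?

15.2 ng/mL = 15.2 μg/L.
V₂ = C₁V₁/C₂ = 169 × 1.54 / 15.2 = 17.1 μL.
Diluent to add = V₂ − V₁ = 17.1 − 1.54 = 15.6 μL.

15.6 μL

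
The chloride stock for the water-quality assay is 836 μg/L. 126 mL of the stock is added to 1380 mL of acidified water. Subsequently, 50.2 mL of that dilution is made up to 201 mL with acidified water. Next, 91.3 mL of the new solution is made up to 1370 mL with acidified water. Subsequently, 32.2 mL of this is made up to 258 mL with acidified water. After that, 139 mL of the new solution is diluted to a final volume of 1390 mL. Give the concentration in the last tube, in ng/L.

14.5 ng/L

Overall dilution factor = 11.95 × 4.004 × 15.01 × 8.012 × 10 = 5.75 × 10⁴.
836 μg/L / 5.75 × 10⁴ = 0.0145 μg/L = 14.5 ng/L.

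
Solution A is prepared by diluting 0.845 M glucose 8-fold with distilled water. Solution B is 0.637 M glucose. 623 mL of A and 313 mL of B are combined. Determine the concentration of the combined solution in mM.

C_A = 0.845 M / 8 = 0.106 M.
C_mix = (C_A·V_A + C_B·V_B)/(V_A + V_B) = (0.106×623 + 0.637×313) / 936.0 = 0.283 M = 283 mM.

283 mM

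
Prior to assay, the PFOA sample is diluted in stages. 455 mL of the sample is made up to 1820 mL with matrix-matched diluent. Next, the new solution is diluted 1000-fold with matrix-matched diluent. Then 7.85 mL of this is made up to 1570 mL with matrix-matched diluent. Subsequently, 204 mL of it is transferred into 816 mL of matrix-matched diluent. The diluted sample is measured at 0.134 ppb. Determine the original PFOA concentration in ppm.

536 ppm

Overall dilution factor = 4 × 1000 × 200 × 5 = 4.00 × 10⁶.
Original = 0.134 ppb × 4.00 × 10⁶ = 5.36 × 10⁵ ppb = 536 ppm.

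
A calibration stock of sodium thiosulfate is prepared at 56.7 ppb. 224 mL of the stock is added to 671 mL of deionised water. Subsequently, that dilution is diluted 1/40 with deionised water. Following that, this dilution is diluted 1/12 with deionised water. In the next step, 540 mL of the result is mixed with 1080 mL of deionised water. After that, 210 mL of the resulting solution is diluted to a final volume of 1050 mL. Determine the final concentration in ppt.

1.97 ppt

Overall dilution factor = 3.996 × 40 × 12 × 3 × 5 = 2.88 × 10⁴.
56.7 ppb / 2.88 × 10⁴ = 1.97 × 10⁻³ ppb = 1.97 ppt.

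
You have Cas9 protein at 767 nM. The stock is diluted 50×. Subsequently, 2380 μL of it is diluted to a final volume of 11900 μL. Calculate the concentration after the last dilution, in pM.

3070 pM

Overall dilution factor = 50 × 5 = 250.
767 nM / 250 = 3.07 nM = 3070 pM.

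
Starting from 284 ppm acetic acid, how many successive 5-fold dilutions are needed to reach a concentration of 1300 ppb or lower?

4

Need 5ⁿ ≥ 218, so n ≥ log(218)/log(5) = 3.35.
Minimum whole steps: n = 4.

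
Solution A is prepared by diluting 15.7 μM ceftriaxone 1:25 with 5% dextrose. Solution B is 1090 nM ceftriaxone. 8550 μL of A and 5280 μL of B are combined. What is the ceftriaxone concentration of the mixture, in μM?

0.804 μM

C_A = 15.7 μM / 25 = 0.628 μM.
C_B = 1090 nM = 1.09 μM.
C_mix = (C_A·V_A + C_B·V_B)/(V_A + V_B) = (0.628×8550 + 1.09×5280) / 13830 = 0.804 μM.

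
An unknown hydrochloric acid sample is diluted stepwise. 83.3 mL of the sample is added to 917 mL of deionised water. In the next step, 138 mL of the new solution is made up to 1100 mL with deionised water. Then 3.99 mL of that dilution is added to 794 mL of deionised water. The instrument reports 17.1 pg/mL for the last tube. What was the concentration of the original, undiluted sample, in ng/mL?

Overall dilution factor = 12.01 × 7.971 × 200.0 = 1.91 × 10⁴.
Original = 17.1 pg/mL × 1.91 × 10⁴ = 3.27 × 10⁵ pg/mL = 327 ng/mL.

327 ng/mL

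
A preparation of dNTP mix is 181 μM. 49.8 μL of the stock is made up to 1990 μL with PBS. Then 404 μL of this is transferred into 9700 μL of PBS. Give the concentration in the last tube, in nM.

181 nM

Overall dilution factor = 39.96 × 25.01 = 999.
181 μM / 999 = 0.181 μM = 181 nM.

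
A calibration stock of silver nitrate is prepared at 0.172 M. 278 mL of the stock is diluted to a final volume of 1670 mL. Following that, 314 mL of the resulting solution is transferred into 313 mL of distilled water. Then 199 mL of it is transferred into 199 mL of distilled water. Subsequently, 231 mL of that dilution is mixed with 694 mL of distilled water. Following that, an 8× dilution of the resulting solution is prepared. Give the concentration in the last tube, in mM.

Overall dilution factor = 6.007 × 1.997 × 2 × 4.004 × 8 = 769.
0.172 M / 769 = 2.24 × 10⁻⁴ M = 0.224 mM.

0.224 mM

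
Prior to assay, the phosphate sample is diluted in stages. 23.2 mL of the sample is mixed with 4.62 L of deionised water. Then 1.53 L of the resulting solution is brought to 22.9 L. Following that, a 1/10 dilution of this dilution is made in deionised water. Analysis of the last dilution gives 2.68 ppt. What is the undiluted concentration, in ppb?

Overall dilution factor = 200.1 × 14.97 × 10 = 3.00 × 10⁴.
Original = 2.68 ppt × 3.00 × 10⁴ = 8.03 × 10⁴ ppt = 80.3 ppb.

80.3 ppb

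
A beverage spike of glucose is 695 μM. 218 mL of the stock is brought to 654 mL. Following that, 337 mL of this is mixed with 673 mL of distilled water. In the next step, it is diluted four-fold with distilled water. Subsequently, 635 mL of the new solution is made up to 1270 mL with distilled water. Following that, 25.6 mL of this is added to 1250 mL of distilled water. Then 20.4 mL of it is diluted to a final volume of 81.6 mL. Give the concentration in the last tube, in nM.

48.5 nM

Overall dilution factor = 3 × 2.997 × 4 × 2 × 49.83 × 4 = 1.43 × 10⁴.
695 μM / 1.43 × 10⁴ = 0.0485 μM = 48.5 nM.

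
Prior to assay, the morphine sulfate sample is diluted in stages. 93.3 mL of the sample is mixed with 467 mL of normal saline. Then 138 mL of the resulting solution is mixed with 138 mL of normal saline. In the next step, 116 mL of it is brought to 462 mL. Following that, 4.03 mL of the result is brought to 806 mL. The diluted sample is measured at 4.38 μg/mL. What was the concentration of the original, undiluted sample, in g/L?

41.9 g/L

Overall dilution factor = 6.005 × 2 × 3.983 × 200 = 9567.
Original = 4.38 μg/mL × 9567 = 4.19 × 10⁴ μg/mL = 41.9 g/L.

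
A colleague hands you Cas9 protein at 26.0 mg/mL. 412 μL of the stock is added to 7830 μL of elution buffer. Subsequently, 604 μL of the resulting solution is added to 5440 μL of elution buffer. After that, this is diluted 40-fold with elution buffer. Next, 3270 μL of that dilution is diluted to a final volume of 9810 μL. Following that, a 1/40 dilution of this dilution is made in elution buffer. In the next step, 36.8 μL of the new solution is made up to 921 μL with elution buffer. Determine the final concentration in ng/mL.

1.08 ng/mL

Overall dilution factor = 20.00 × 10.01 × 40 × 3 × 40 × 25.03 = 2.40 × 10⁷.
26.0 mg/mL / 2.40 × 10⁷ = 1.08 × 10⁻⁶ mg/mL = 1.08 ng/mL.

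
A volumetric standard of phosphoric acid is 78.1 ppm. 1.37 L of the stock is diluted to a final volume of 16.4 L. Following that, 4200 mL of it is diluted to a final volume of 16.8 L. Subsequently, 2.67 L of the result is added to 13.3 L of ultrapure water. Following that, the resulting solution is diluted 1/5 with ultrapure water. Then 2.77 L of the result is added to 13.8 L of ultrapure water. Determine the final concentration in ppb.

9.12 ppb

Overall dilution factor = 11.97 × 4 × 5.981 × 5 × 5.982 = 8566.
78.1 ppm / 8566 = 9.12 × 10⁻³ ppm = 9.12 ppb.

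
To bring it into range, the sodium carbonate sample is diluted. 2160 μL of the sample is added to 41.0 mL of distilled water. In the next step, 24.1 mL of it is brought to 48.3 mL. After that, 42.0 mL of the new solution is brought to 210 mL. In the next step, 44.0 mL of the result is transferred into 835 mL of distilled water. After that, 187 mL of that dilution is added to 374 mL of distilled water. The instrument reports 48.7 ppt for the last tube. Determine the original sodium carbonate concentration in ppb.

584 ppb

Overall dilution factor = 19.98 × 2.004 × 5 × 19.98 × 3 = 1.20 × 10⁴.
Original = 48.7 ppt × 1.20 × 10⁴ = 5.84 × 10⁵ ppt = 584 ppb.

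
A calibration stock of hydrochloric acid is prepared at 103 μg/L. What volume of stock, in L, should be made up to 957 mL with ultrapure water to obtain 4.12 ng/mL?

0.0383 L

4.12 ng/mL = 4.12 μg/L.
V₁ = C₂V₂/C₁ = 4.12 × 957 / 103 = 38.3 mL = 0.0383 L.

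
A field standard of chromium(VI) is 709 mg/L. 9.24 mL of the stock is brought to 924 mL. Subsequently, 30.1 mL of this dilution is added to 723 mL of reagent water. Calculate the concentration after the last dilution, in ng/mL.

283 ng/mL

Overall dilution factor = 100 × 25.02 = 2502.
709 mg/L / 2502 = 0.283 mg/L = 283 ng/mL.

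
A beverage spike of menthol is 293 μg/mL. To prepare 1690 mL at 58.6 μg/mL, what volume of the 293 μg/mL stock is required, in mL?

338 mL

V₁ = C₂V₂/C₁ = 58.6 × 1690 / 293 = 338 mL.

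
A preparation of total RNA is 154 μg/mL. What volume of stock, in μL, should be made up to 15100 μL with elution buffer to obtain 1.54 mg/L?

1.54 mg/L = 1.54 μg/mL.
V₁ = C₂V₂/C₁ = 1.54 × 15100 / 154 = 151 μL.

151 μL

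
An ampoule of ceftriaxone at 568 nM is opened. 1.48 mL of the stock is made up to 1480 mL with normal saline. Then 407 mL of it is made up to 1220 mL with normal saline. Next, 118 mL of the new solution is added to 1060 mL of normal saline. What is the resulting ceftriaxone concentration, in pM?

19.0 pM

Overall dilution factor = 1000 × 2.998 × 9.983 = 2.99 × 10⁴.
568 nM / 2.99 × 10⁴ = 0.0190 nM = 19.0 pM.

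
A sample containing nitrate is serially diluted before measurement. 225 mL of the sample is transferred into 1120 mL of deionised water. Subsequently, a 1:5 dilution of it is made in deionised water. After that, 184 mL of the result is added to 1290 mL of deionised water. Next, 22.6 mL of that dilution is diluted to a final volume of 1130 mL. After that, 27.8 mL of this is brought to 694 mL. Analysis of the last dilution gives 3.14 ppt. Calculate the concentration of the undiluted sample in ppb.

938 ppb

Overall dilution factor = 5.978 × 5 × 8.011 × 50 × 24.96 = 2.99 × 10⁵.
Original = 3.14 ppt × 2.99 × 10⁵ = 9.38 × 10⁵ ppt = 938 ppb.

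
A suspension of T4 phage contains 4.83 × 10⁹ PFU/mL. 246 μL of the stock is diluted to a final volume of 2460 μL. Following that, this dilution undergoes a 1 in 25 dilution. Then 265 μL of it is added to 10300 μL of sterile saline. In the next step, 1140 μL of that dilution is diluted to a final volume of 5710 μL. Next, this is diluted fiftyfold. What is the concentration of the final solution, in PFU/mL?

1940 PFU/mL

Overall dilution factor = 10 × 25 × 39.87 × 5.009 × 50 = 2.50 × 10⁶.
4.83 × 10⁹ PFU/mL / 2.50 × 10⁶ = 1940 PFU/mL.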